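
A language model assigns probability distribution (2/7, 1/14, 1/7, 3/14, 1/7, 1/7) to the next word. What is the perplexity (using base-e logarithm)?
5.5317

Perplexity is e^H (or exp(H) for natural log).

First, H = -Σ p log p = 1.7105 nats
Perplexity = e^1.7105 = 5.5317

Interpretation: The model's uncertainty is equivalent to choosing uniformly among 5.5 options.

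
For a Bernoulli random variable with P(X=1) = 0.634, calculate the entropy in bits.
0.9476 bits

The binary entropy function is:
H(p) = -p log(p) - (1-p) log(1-p)

H(0.634) = -0.634 × log_2(0.634) - 0.366 × log_2(0.366)
H(0.634) = 0.9476 bits

Note: Binary entropy is maximized at p=0.5 (H=1 bit) and minimized at p=0 or p=1 (H=0).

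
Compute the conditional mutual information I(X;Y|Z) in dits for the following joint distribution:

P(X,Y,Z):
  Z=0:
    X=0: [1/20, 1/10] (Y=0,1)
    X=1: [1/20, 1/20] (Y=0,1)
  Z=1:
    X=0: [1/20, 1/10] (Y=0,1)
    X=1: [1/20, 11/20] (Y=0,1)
0.0132 dits

Conditional mutual information: I(X;Y|Z) = H(X|Z) + H(Y|Z) - H(X,Y|Z)

H(Z) = 0.2442
H(X,Z) = 0.4803 → H(X|Z) = 0.2361
H(Y,Z) = 0.4452 → H(Y|Z) = 0.2010
H(X,Y,Z) = 0.6681 → H(X,Y|Z) = 0.4238

I(X;Y|Z) = 0.2361 + 0.2010 - 0.4238 = 0.0132 dits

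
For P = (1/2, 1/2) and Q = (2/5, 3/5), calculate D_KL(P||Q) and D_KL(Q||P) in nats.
D_KL(P||Q) = 0.0204, D_KL(Q||P) = 0.0201

KL divergence is not symmetric: D_KL(P||Q) ≠ D_KL(Q||P) in general.

D_KL(P||Q) = 0.0204 nats
D_KL(Q||P) = 0.0201 nats

No, they are not equal!

This asymmetry is why KL divergence is not a true distance metric.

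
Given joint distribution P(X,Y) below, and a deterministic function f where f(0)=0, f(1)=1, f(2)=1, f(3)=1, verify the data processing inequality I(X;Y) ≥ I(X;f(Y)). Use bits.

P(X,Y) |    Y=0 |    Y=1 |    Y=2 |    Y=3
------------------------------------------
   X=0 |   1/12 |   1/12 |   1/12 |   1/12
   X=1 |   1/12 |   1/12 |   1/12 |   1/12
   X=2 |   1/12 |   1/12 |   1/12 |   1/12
I(X;Y) = 0.0000, I(X;f(Y)) = 0.0000, inequality holds: 0.0000 ≥ 0.0000

Data Processing Inequality: For any Markov chain X → Y → Z, we have I(X;Y) ≥ I(X;Z).

Here Z = f(Y) is a deterministic function of Y, forming X → Y → Z.

Original I(X;Y) = 0.0000 bits

After applying f:
P(X,Z) where Z=f(Y):
- P(X,Z=0) = P(X,Y=0)
- P(X,Z=1) = P(X,Y=1) + P(X,Y=2) + P(X,Y=3)

I(X;Z) = I(X;f(Y)) = 0.0000 bits

Verification: 0.0000 ≥ 0.0000 ✓

Information cannot be created by processing; the function f can only lose information about X.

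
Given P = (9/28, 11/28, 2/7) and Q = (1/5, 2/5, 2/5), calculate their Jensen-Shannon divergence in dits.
0.0052 dits

Jensen-Shannon divergence is:
JSD(P||Q) = 0.5 × D_KL(P||M) + 0.5 × D_KL(Q||M)
where M = 0.5 × (P + Q) is the mixture distribution.

M = 0.5 × (9/28, 11/28, 2/7) + 0.5 × (1/5, 2/5, 2/5) = (0.260714, 0.396429, 12/35)

D_KL(P||M) = 0.0051 dits
D_KL(Q||M) = 0.0053 dits

JSD(P||Q) = 0.5 × 0.0051 + 0.5 × 0.0053 = 0.0052 dits

Unlike KL divergence, JSD is symmetric and bounded: 0 ≤ JSD ≤ log(2).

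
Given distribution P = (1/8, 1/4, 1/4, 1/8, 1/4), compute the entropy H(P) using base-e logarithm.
1.5596 nats

Shannon entropy is H(X) = -Σ p(x) log p(x).

For P = (1/8, 1/4, 1/4, 1/8, 1/4):
H = -1/8 × log_e(1/8) -1/4 × log_e(1/4) -1/4 × log_e(1/4) -1/8 × log_e(1/8) -1/4 × log_e(1/4)
H = 1.5596 nats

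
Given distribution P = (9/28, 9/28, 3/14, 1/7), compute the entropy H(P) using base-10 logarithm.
0.5810 dits

Shannon entropy is H(X) = -Σ p(x) log p(x).

For P = (9/28, 9/28, 3/14, 1/7):
H = -9/28 × log_10(9/28) -9/28 × log_10(9/28) -3/14 × log_10(3/14) -1/7 × log_10(1/7)
H = 0.5810 dits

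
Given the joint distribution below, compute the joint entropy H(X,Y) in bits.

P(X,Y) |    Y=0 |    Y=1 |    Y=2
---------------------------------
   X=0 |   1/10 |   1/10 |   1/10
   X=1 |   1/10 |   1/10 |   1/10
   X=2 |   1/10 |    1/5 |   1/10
3.1219 bits

Joint entropy is H(X,Y) = -Σ_{x,y} p(x,y) log p(x,y).

Summing over all non-zero entries:
H(X,Y) = -[1/10·log_2(1/10) + 1/10·log_2(1/10) + 1/10·log_2(1/10) + 1/10·log_2(1/10) + 1/10·log_2(1/10) + 1/10·log_2(1/10) + 1/10·log_2(1/10) + 1/5·log_2(1/5) + 1/10·log_2(1/10)]
H(X,Y) = 3.1219 bits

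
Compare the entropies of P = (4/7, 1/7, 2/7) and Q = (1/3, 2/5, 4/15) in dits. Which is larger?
Q

Computing entropies in dits:
H(P) = 0.4151
H(Q) = 0.4713

Distribution Q has higher entropy.

Intuition: The distribution closer to uniform (more spread out) has higher entropy.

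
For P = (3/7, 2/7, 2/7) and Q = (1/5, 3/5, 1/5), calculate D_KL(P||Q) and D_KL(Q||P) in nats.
D_KL(P||Q) = 0.2166, D_KL(Q||P) = 0.2214

KL divergence is not symmetric: D_KL(P||Q) ≠ D_KL(Q||P) in general.

D_KL(P||Q) = 0.2166 nats
D_KL(Q||P) = 0.2214 nats

No, they are not equal!

This asymmetry is why KL divergence is not a true distance metric.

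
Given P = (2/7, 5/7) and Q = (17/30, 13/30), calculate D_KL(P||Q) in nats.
0.1613 nats

KL divergence: D_KL(P||Q) = Σ p(x) log(p(x)/q(x))

Computing term by term:
  x=0: 2/7 × log_e[(2/7)/(17/30)] = 2/7 × -0.6848 = -0.1957
  x=1: 5/7 × log_e[(5/7)/(13/30)] = 5/7 × 0.4998 = 0.3570

D_KL(P||Q) = 0.1613 nats

Note: KL divergence is always non-negative and equals 0 iff P = Q.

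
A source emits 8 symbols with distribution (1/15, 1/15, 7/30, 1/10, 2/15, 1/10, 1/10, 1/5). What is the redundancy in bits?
0.1406 bits

Redundancy measures how far a source is from maximum entropy:
R = H_max - H(X)

Maximum entropy for 8 symbols: H_max = log_2(8) = 3.0000 bits
Actual entropy: H(X) = 2.8594 bits
Redundancy: R = 3.0000 - 2.8594 = 0.1406 bits

This redundancy represents potential for compression: the source could be compressed by 0.1406 bits per symbol.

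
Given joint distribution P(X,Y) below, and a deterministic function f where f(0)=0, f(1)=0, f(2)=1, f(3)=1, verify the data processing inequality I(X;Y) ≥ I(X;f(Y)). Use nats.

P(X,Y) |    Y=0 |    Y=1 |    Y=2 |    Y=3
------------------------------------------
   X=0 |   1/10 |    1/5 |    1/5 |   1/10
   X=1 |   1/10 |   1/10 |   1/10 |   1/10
I(X;Y) = 0.0138, I(X;f(Y)) = 0.0000, inequality holds: 0.0138 ≥ 0.0000

Data Processing Inequality: For any Markov chain X → Y → Z, we have I(X;Y) ≥ I(X;Z).

Here Z = f(Y) is a deterministic function of Y, forming X → Y → Z.

Original I(X;Y) = 0.0138 nats

After applying f:
P(X,Z) where Z=f(Y):
- P(X,Z=0) = P(X,Y=0) + P(X,Y=1)
- P(X,Z=1) = P(X,Y=2) + P(X,Y=3)

I(X;Z) = I(X;f(Y)) = 0.0000 nats

Verification: 0.0138 ≥ 0.0000 ✓

Information cannot be created by processing; the function f can only lose information about X.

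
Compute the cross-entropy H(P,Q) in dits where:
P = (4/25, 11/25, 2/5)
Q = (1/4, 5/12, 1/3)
0.4545 dits

Cross-entropy: H(P,Q) = -Σ p(x) log q(x)

Alternatively: H(P,Q) = H(P) + D_KL(P||Q)
H(P) = 0.4434 dits
D_KL(P||Q) = 0.0111 dits

H(P,Q) = 0.4434 + 0.0111 = 0.4545 dits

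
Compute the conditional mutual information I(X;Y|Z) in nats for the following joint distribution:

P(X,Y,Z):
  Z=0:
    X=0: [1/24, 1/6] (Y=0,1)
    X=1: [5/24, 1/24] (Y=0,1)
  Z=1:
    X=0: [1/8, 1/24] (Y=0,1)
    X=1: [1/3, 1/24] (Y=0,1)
0.1069 nats

Conditional mutual information: I(X;Y|Z) = H(X|Z) + H(Y|Z) - H(X,Y|Z)

H(Z) = 0.6897
H(X,Z) = 1.3398 → H(X|Z) = 0.6501
H(Y,Z) = 1.2380 → H(Y|Z) = 0.5483
H(X,Y,Z) = 1.7812 → H(X,Y|Z) = 1.0916

I(X;Y|Z) = 0.6501 + 0.5483 - 1.0916 = 0.1069 nats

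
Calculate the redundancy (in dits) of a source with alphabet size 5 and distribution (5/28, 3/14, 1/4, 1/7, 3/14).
0.0074 dits

Redundancy measures how far a source is from maximum entropy:
R = H_max - H(X)

Maximum entropy for 5 symbols: H_max = log_10(5) = 0.6990 dits
Actual entropy: H(X) = 0.6916 dits
Redundancy: R = 0.6990 - 0.6916 = 0.0074 dits

This redundancy represents potential for compression: the source could be compressed by 0.0074 dits per symbol.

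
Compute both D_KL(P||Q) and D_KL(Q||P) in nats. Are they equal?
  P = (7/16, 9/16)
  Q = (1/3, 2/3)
D_KL(P||Q) = 0.0234, D_KL(Q||P) = 0.0226

KL divergence is not symmetric: D_KL(P||Q) ≠ D_KL(Q||P) in general.

D_KL(P||Q) = 0.0234 nats
D_KL(Q||P) = 0.0226 nats

No, they are not equal!

This asymmetry is why KL divergence is not a true distance metric.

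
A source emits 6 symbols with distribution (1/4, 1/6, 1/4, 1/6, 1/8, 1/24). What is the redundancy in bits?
0.1573 bits

Redundancy measures how far a source is from maximum entropy:
R = H_max - H(X)

Maximum entropy for 6 symbols: H_max = log_2(6) = 2.5850 bits
Actual entropy: H(X) = 2.4277 bits
Redundancy: R = 2.5850 - 2.4277 = 0.1573 bits

This redundancy represents potential for compression: the source could be compressed by 0.1573 bits per symbol.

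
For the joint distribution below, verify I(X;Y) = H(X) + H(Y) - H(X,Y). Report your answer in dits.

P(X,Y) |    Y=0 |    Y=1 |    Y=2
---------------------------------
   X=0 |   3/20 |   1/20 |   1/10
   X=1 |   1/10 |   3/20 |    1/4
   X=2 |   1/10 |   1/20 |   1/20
I(X;Y) = 0.0236 dits

Mutual information has multiple equivalent forms:
- I(X;Y) = H(X) - H(X|Y)
- I(X;Y) = H(Y) - H(Y|X)
- I(X;Y) = H(X) + H(Y) - H(X,Y)

Computing all quantities:
H(X) = 0.4472, H(Y) = 0.4693, H(X,Y) = 0.8928
H(X|Y) = 0.4236, H(Y|X) = 0.4457

Verification:
H(X) - H(X|Y) = 0.4472 - 0.4236 = 0.0236
H(Y) - H(Y|X) = 0.4693 - 0.4457 = 0.0236
H(X) + H(Y) - H(X,Y) = 0.4472 + 0.4693 - 0.8928 = 0.0236

All forms give I(X;Y) = 0.0236 dits. ✓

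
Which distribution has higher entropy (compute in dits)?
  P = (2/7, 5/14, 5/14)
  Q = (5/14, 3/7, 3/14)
P

Computing entropies in dits:
H(P) = 0.4748
H(Q) = 0.4608

Distribution P has higher entropy.

Intuition: The distribution closer to uniform (more spread out) has higher entropy.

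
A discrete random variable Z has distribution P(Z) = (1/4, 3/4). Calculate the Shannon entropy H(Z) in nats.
0.5623 nats

Shannon entropy is H(X) = -Σ p(x) log p(x).

For P = (1/4, 3/4):
H = -1/4 × log_e(1/4) -3/4 × log_e(3/4)
H = 0.5623 nats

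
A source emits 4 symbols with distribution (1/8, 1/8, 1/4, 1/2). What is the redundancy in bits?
0.2500 bits

Redundancy measures how far a source is from maximum entropy:
R = H_max - H(X)

Maximum entropy for 4 symbols: H_max = log_2(4) = 2.0000 bits
Actual entropy: H(X) = 1.7500 bits
Redundancy: R = 2.0000 - 1.7500 = 0.2500 bits

This redundancy represents potential for compression: the source could be compressed by 0.2500 bits per symbol.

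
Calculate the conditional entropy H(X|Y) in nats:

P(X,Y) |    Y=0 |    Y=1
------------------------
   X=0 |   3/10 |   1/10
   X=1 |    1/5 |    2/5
0.5867 nats

Using the chain rule: H(X|Y) = H(X,Y) - H(Y)

First, compute H(X,Y) = 1.2799 nats

Marginal P(Y) = (1/2, 1/2)
H(Y) = 0.6931 nats

H(X|Y) = H(X,Y) - H(Y) = 1.2799 - 0.6931 = 0.5867 nats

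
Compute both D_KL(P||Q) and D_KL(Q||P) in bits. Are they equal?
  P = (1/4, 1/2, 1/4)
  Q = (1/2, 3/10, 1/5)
D_KL(P||Q) = 0.1990, D_KL(Q||P) = 0.2145

KL divergence is not symmetric: D_KL(P||Q) ≠ D_KL(Q||P) in general.

D_KL(P||Q) = 0.1990 bits
D_KL(Q||P) = 0.2145 bits

No, they are not equal!

This asymmetry is why KL divergence is not a true distance metric.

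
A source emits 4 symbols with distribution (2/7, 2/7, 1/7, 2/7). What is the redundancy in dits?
0.0150 dits

Redundancy measures how far a source is from maximum entropy:
R = H_max - H(X)

Maximum entropy for 4 symbols: H_max = log_10(4) = 0.6021 dits
Actual entropy: H(X) = 0.5871 dits
Redundancy: R = 0.6021 - 0.5871 = 0.0150 dits

This redundancy represents potential for compression: the source could be compressed by 0.0150 dits per symbol.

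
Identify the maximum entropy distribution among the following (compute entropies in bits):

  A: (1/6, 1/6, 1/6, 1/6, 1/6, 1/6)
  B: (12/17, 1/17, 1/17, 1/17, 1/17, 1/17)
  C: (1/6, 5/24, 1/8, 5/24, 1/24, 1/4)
A

For a discrete distribution over n outcomes, entropy is maximized by the uniform distribution.

Computing entropies:
H(A) = 2.5850 bits
H(B) = 1.5569 bits
H(C) = 2.4398 bits

The uniform distribution (where all probabilities equal 1/6) achieves the maximum entropy of log_2(6) = 2.5850 bits.

Distribution A has the highest entropy.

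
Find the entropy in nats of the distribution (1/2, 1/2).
0.6931 nats

Shannon entropy is H(X) = -Σ p(x) log p(x).

For P = (1/2, 1/2):
H = -1/2 × log_e(1/2) -1/2 × log_e(1/2)
H = 0.6931 nats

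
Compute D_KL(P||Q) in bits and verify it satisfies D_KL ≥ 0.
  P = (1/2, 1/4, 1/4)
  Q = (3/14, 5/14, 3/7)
0.2882 bits

KL divergence satisfies the Gibbs inequality: D_KL(P||Q) ≥ 0 for all distributions P, Q.

D_KL(P||Q) = Σ p(x) log(p(x)/q(x))
Term by term:
  x=0: 1/2 × log_2[(1/2)/(3/14)] = 0.6112
  x=1: 1/4 × log_2[(1/4)/(5/14)] = -0.1286
  x=2: 1/4 × log_2[(1/4)/(3/7)] = -0.1944
D_KL(P||Q) = 0.2882 bits

D_KL(P||Q) = 0.2882 ≥ 0 ✓

This non-negativity is a fundamental property: relative entropy cannot be negative because it measures how different Q is from P.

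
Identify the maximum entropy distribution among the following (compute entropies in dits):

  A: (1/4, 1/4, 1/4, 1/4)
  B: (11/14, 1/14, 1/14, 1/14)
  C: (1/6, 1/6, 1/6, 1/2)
A

For a discrete distribution over n outcomes, entropy is maximized by the uniform distribution.

Computing entropies:
H(A) = 0.6021 dits
H(B) = 0.3279 dits
H(C) = 0.5396 dits

The uniform distribution (where all probabilities equal 1/4) achieves the maximum entropy of log_10(4) = 0.6021 dits.

Distribution A has the highest entropy.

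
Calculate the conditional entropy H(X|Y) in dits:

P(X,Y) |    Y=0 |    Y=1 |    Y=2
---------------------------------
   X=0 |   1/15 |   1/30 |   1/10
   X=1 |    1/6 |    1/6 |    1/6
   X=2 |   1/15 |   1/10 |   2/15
0.4389 dits

Using the chain rule: H(X|Y) = H(X,Y) - H(Y)

First, compute H(X,Y) = 0.9118 dits

Marginal P(Y) = (3/10, 3/10, 2/5)
H(Y) = 0.4729 dits

H(X|Y) = H(X,Y) - H(Y) = 0.9118 - 0.4729 = 0.4389 dits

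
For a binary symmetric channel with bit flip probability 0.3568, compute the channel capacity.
0.0600 bits

For a binary symmetric channel (BSC) with error probability p:
Capacity C = 1 - H(p) bits per symbol

where H(p) = -p log₂(p) - (1-p) log₂(1-p) is the binary entropy function.

H(0.3568) = 0.9400 bits
C = 1 - 0.9400 = 0.0600 bits per symbol

This means we can reliably transmit up to 0.0600 bits of information per channel use.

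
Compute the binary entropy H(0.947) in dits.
0.0900 dits

The binary entropy function is:
H(p) = -p log(p) - (1-p) log(1-p)

H(0.947) = -0.947 × log_10(0.947) - 0.053 × log_10(0.053)
H(0.947) = 0.0900 dits

Note: Binary entropy is maximized at p=0.5 (H=1 bit) and minimized at p=0 or p=1 (H=0).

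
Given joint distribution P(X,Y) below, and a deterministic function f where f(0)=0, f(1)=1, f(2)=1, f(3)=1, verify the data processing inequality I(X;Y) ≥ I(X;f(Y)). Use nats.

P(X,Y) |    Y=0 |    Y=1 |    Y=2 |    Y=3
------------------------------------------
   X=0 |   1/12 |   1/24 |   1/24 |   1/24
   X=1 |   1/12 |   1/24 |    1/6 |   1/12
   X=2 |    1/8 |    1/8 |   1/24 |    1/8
I(X;Y) = 0.0770, I(X;f(Y)) = 0.0103, inequality holds: 0.0770 ≥ 0.0103

Data Processing Inequality: For any Markov chain X → Y → Z, we have I(X;Y) ≥ I(X;Z).

Here Z = f(Y) is a deterministic function of Y, forming X → Y → Z.

Original I(X;Y) = 0.0770 nats

After applying f:
P(X,Z) where Z=f(Y):
- P(X,Z=0) = P(X,Y=0)
- P(X,Z=1) = P(X,Y=1) + P(X,Y=2) + P(X,Y=3)

I(X;Z) = I(X;f(Y)) = 0.0103 nats

Verification: 0.0770 ≥ 0.0103 ✓

Information cannot be created by processing; the function f can only lose information about X.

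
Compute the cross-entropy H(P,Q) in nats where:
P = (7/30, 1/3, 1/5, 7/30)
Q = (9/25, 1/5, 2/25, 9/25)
1.5184 nats

Cross-entropy: H(P,Q) = -Σ p(x) log q(x)

Alternatively: H(P,Q) = H(P) + D_KL(P||Q)
H(P) = 1.3672 nats
D_KL(P||Q) = 0.1512 nats

H(P,Q) = 1.3672 + 0.1512 = 1.5184 nats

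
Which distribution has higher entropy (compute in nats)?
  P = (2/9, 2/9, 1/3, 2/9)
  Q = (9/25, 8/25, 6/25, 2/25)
P

Computing entropies in nats:
H(P) = 1.3689
H(Q) = 1.2770

Distribution P has higher entropy.

Intuition: The distribution closer to uniform (more spread out) has higher entropy.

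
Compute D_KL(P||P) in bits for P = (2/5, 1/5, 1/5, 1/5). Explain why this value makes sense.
0.0000 bits

KL divergence satisfies the Gibbs inequality: D_KL(P||Q) ≥ 0 for all distributions P, Q.

D_KL(P||Q) = Σ p(x) log(p(x)/q(x))
Each term is p(x) × log_2(p(x)/p(x)) = p(x) × log_2(1) = 0, so the sum is 0.
D_KL(P||Q) = 0.0000 bits

When P = Q, the KL divergence is exactly 0, as there is no 'divergence' between identical distributions.

This non-negativity is a fundamental property: relative entropy cannot be negative because it measures how different Q is from P.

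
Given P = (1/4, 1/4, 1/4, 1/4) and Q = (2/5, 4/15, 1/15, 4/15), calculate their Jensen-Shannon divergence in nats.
0.0373 nats

Jensen-Shannon divergence is:
JSD(P||Q) = 0.5 × D_KL(P||M) + 0.5 × D_KL(Q||M)
where M = 0.5 × (P + Q) is the mixture distribution.

M = 0.5 × (1/4, 1/4, 1/4, 1/4) + 0.5 × (2/5, 4/15, 1/15, 4/15) = (13/40, 0.258333, 0.158333, 0.258333)

D_KL(P||M) = 0.0322 nats
D_KL(Q||M) = 0.0423 nats

JSD(P||Q) = 0.5 × 0.0322 + 0.5 × 0.0423 = 0.0373 nats

Unlike KL divergence, JSD is symmetric and bounded: 0 ≤ JSD ≤ log(2).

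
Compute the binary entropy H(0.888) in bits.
0.5059 bits

The binary entropy function is:
H(p) = -p log(p) - (1-p) log(1-p)

H(0.888) = -0.888 × log_2(0.888) - 0.112 × log_2(0.112)
H(0.888) = 0.5059 bits

Note: Binary entropy is maximized at p=0.5 (H=1 bit) and minimized at p=0 or p=1 (H=0).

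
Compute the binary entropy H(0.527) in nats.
0.6917 nats

The binary entropy function is:
H(p) = -p log(p) - (1-p) log(1-p)

H(0.527) = -0.527 × log_e(0.527) - 0.473 × log_e(0.473)
H(0.527) = 0.6917 nats

Note: Binary entropy is maximized at p=0.5 (H=1 bit) and minimized at p=0 or p=1 (H=0).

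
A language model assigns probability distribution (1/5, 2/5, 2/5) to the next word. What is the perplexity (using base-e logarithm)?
2.8717

Perplexity is e^H (or exp(H) for natural log).

First, H = -Σ p log p = 1.0549 nats
Perplexity = e^1.0549 = 2.8717

Interpretation: The model's uncertainty is equivalent to choosing uniformly among 2.9 options.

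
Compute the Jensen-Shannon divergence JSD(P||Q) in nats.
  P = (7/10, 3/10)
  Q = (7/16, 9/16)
0.0356 nats

Jensen-Shannon divergence is:
JSD(P||Q) = 0.5 × D_KL(P||M) + 0.5 × D_KL(Q||M)
where M = 0.5 × (P + Q) is the mixture distribution.

M = 0.5 × (7/10, 3/10) + 0.5 × (7/16, 9/16) = (0.56875, 0.43125)

D_KL(P||M) = 0.0365 nats
D_KL(Q||M) = 0.0347 nats

JSD(P||Q) = 0.5 × 0.0365 + 0.5 × 0.0347 = 0.0356 nats

Unlike KL divergence, JSD is symmetric and bounded: 0 ≤ JSD ≤ log(2).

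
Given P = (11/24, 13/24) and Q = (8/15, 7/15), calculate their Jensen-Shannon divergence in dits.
0.0012 dits

Jensen-Shannon divergence is:
JSD(P||Q) = 0.5 × D_KL(P||M) + 0.5 × D_KL(Q||M)
where M = 0.5 × (P + Q) is the mixture distribution.

M = 0.5 × (11/24, 13/24) + 0.5 × (8/15, 7/15) = (0.495833, 0.504167)

D_KL(P||M) = 0.0012 dits
D_KL(Q||M) = 0.0012 dits

JSD(P||Q) = 0.5 × 0.0012 + 0.5 × 0.0012 = 0.0012 dits

Unlike KL divergence, JSD is symmetric and bounded: 0 ≤ JSD ≤ log(2).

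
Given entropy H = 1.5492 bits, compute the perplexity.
2.9265

Perplexity is 2^H (or exp(H) for natural log).

H = 1.5492 bits
Perplexity = 2^1.5492 = 2.9265

Interpretation: The model's uncertainty is equivalent to choosing uniformly among 2.9 options.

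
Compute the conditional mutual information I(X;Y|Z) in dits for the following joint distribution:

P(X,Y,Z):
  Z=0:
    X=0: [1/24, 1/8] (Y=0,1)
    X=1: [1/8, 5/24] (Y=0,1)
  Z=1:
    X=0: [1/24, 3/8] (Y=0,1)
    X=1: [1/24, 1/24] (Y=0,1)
0.0157 dits

Conditional mutual information: I(X;Y|Z) = H(X|Z) + H(Y|Z) - H(X,Y|Z)

H(Z) = 0.3010
H(X,Z) = 0.5371 → H(X|Z) = 0.2361
H(Y,Z) = 0.5371 → H(Y|Z) = 0.2361
H(X,Y,Z) = 0.7575 → H(X,Y|Z) = 0.4564

I(X;Y|Z) = 0.2361 + 0.2361 - 0.4564 = 0.0157 dits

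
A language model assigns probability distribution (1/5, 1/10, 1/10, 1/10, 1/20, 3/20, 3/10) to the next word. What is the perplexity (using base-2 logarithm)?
6.0995

Perplexity is 2^H (or exp(H) for natural log).

First, H = -Σ p log p = 2.6087 bits
Perplexity = 2^2.6087 = 6.0995

Interpretation: The model's uncertainty is equivalent to choosing uniformly among 6.1 options.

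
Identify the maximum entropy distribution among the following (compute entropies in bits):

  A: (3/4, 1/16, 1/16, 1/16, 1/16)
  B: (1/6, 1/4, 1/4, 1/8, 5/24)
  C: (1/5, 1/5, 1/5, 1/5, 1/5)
C

For a discrete distribution over n outcomes, entropy is maximized by the uniform distribution.

Computing entropies:
H(A) = 1.3113 bits
H(B) = 2.2773 bits
H(C) = 2.3219 bits

The uniform distribution (where all probabilities equal 1/5) achieves the maximum entropy of log_2(5) = 2.3219 bits.

Distribution C has the highest entropy.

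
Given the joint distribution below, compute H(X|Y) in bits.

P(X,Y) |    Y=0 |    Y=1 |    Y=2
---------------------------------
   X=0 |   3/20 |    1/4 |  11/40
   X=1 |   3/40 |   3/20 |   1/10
0.9021 bits

Using the chain rule: H(X|Y) = H(X,Y) - H(Y)

First, compute H(X,Y) = 2.4457 bits

Marginal P(Y) = (9/40, 2/5, 3/8)
H(Y) = 1.5436 bits

H(X|Y) = H(X,Y) - H(Y) = 2.4457 - 1.5436 = 0.9021 bits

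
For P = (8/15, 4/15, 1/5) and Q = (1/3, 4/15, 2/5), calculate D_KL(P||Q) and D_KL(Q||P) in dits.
D_KL(P||Q) = 0.0487, D_KL(Q||P) = 0.0524

KL divergence is not symmetric: D_KL(P||Q) ≠ D_KL(Q||P) in general.

D_KL(P||Q) = 0.0487 dits
D_KL(Q||P) = 0.0524 dits

No, they are not equal!

This asymmetry is why KL divergence is not a true distance metric.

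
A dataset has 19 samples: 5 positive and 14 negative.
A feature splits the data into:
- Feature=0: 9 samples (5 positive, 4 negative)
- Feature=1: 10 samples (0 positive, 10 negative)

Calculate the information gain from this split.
0.3620 bits

Information Gain = H(Y) - H(Y|Feature)

Before split:
P(positive) = 5/19 = 0.2632
H(Y) = 0.8315 bits

After split:
Feature=0: H = 0.9911 bits (weight = 9/19)
Feature=1: H = 0.0000 bits (weight = 10/19)
H(Y|Feature) = (9/19)×0.9911 + (10/19)×0.0000 = 0.4695 bits

Information Gain = 0.8315 - 0.4695 = 0.3620 bits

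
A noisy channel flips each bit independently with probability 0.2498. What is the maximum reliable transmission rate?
0.1890 bits

For a binary symmetric channel (BSC) with error probability p:
Capacity C = 1 - H(p) bits per symbol

where H(p) = -p log₂(p) - (1-p) log₂(1-p) is the binary entropy function.

H(0.2498) = 0.8110 bits
C = 1 - 0.8110 = 0.1890 bits per symbol

This means we can reliably transmit up to 0.1890 bits of information per channel use.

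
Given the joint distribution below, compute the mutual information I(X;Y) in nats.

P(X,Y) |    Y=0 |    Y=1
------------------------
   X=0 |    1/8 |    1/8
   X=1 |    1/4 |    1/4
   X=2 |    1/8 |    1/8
0.0000 nats

Mutual information: I(X;Y) = H(X) + H(Y) - H(X,Y)

Marginals:
P(X) = (1/4, 1/2, 1/4), H(X) = 1.0397 nats
P(Y) = (1/2, 1/2), H(Y) = 0.6931 nats

Joint entropy: H(X,Y) = 1.7329 nats

I(X;Y) = 1.0397 + 0.6931 - 1.7329 = 0.0000 nats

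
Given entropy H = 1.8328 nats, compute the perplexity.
6.2514

Perplexity is e^H (or exp(H) for natural log).

H = 1.8328 nats
Perplexity = e^1.8328 = 6.2514

Interpretation: The model's uncertainty is equivalent to choosing uniformly among 6.3 options.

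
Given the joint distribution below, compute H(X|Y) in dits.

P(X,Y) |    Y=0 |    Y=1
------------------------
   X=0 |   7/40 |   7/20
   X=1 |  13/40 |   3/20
0.2732 dits

Using the chain rule: H(X|Y) = H(X,Y) - H(Y)

First, compute H(X,Y) = 0.5743 dits

Marginal P(Y) = (1/2, 1/2)
H(Y) = 0.3010 dits

H(X|Y) = H(X,Y) - H(Y) = 0.5743 - 0.3010 = 0.2732 dits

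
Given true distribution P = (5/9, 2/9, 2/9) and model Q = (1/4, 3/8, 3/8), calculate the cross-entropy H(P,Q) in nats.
1.2061 nats

Cross-entropy: H(P,Q) = -Σ p(x) log q(x)

Alternatively: H(P,Q) = H(P) + D_KL(P||Q)
H(P) = 0.9950 nats
D_KL(P||Q) = 0.2111 nats

H(P,Q) = 0.9950 + 0.2111 = 1.2061 nats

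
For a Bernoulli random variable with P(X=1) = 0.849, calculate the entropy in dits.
0.1843 dits

The binary entropy function is:
H(p) = -p log(p) - (1-p) log(1-p)

H(0.849) = -0.849 × log_10(0.849) - 0.151 × log_10(0.151)
H(0.849) = 0.1843 dits

Note: Binary entropy is maximized at p=0.5 (H=1 bit) and minimized at p=0 or p=1 (H=0).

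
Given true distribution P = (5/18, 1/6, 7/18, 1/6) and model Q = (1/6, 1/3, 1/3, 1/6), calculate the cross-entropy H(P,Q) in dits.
0.6109 dits

Cross-entropy: H(P,Q) = -Σ p(x) log q(x)

Alternatively: H(P,Q) = H(P) + D_KL(P||Q)
H(P) = 0.5734 dits
D_KL(P||Q) = 0.0375 dits

H(P,Q) = 0.5734 + 0.0375 = 0.6109 dits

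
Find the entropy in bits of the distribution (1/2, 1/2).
1.0000 bits

Shannon entropy is H(X) = -Σ p(x) log p(x).

For P = (1/2, 1/2):
H = -1/2 × log_2(1/2) -1/2 × log_2(1/2)
H = 1.0000 bits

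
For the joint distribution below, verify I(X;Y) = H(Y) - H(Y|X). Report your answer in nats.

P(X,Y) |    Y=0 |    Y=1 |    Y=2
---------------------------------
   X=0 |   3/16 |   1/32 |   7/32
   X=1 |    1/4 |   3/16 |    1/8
I(X;Y) = 0.0715 nats

Mutual information has multiple equivalent forms:
- I(X;Y) = H(X) - H(X|Y)
- I(X;Y) = H(Y) - H(Y|X)
- I(X;Y) = H(X) + H(Y) - H(X,Y)

Computing all quantities:
H(X) = 0.6853, H(Y) = 1.0612, H(X,Y) = 1.6750
H(X|Y) = 0.6138, H(Y|X) = 0.9897

Verification:
H(X) - H(X|Y) = 0.6853 - 0.6138 = 0.0715
H(Y) - H(Y|X) = 1.0612 - 0.9897 = 0.0715
H(X) + H(Y) - H(X,Y) = 0.6853 + 1.0612 - 1.6750 = 0.0715

All forms give I(X;Y) = 0.0715 nats. ✓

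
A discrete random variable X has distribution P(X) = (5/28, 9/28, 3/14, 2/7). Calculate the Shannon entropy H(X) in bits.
1.9628 bits

Shannon entropy is H(X) = -Σ p(x) log p(x).

For P = (5/28, 9/28, 3/14, 2/7):
H = -5/28 × log_2(5/28) -9/28 × log_2(9/28) -3/14 × log_2(3/14) -2/7 × log_2(2/7)
H = 1.9628 bits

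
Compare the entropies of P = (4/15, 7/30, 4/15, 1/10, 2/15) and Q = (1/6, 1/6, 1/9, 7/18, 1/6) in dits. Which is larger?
P

Computing entropies in dits:
H(P) = 0.6703
H(Q) = 0.6546

Distribution P has higher entropy.

Intuition: The distribution closer to uniform (more spread out) has higher entropy.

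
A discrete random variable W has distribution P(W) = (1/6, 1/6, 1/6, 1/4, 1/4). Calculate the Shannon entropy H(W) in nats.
1.5890 nats

Shannon entropy is H(X) = -Σ p(x) log p(x).

For P = (1/6, 1/6, 1/6, 1/4, 1/4):
H = -1/6 × log_e(1/6) -1/6 × log_e(1/6) -1/6 × log_e(1/6) -1/4 × log_e(1/4) -1/4 × log_e(1/4)
H = 1.5890 nats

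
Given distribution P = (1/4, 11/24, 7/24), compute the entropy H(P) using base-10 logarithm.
0.4619 dits

Shannon entropy is H(X) = -Σ p(x) log p(x).

For P = (1/4, 11/24, 7/24):
H = -1/4 × log_10(1/4) -11/24 × log_10(11/24) -7/24 × log_10(7/24)
H = 0.4619 dits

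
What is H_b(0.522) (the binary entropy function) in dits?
0.3006 dits

The binary entropy function is:
H(p) = -p log(p) - (1-p) log(1-p)

H(0.522) = -0.522 × log_10(0.522) - 0.478 × log_10(0.478)
H(0.522) = 0.3006 dits

Note: Binary entropy is maximized at p=0.5 (H=1 bit) and minimized at p=0 or p=1 (H=0).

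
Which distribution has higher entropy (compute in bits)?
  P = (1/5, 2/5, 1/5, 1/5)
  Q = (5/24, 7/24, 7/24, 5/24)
Q

Computing entropies in bits:
H(P) = 1.9219
H(Q) = 1.9799

Distribution Q has higher entropy.

Intuition: The distribution closer to uniform (more spread out) has higher entropy.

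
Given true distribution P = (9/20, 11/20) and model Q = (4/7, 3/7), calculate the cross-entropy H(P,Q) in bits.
1.0356 bits

Cross-entropy: H(P,Q) = -Σ p(x) log q(x)

Alternatively: H(P,Q) = H(P) + D_KL(P||Q)
H(P) = 0.9928 bits
D_KL(P||Q) = 0.0429 bits

H(P,Q) = 0.9928 + 0.0429 = 1.0356 bits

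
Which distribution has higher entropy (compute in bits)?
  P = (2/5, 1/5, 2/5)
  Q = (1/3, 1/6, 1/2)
P

Computing entropies in bits:
H(P) = 1.5219
H(Q) = 1.4591

Distribution P has higher entropy.

Intuition: The distribution closer to uniform (more spread out) has higher entropy.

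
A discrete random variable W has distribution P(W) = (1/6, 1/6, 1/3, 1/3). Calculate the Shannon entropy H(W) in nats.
1.3297 nats

Shannon entropy is H(X) = -Σ p(x) log p(x).

For P = (1/6, 1/6, 1/3, 1/3):
H = -1/6 × log_e(1/6) -1/6 × log_e(1/6) -1/3 × log_e(1/3) -1/3 × log_e(1/3)
H = 1.3297 nats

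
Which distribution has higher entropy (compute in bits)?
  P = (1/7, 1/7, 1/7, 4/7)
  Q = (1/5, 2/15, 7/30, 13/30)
Q

Computing entropies in bits:
H(P) = 1.6645
H(Q) = 1.8647

Distribution Q has higher entropy.

Intuition: The distribution closer to uniform (more spread out) has higher entropy.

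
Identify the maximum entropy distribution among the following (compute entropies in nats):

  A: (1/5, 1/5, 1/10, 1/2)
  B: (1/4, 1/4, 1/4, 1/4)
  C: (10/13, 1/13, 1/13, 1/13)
B

For a discrete distribution over n outcomes, entropy is maximized by the uniform distribution.

Computing entropies:
H(A) = 1.2206 nats
H(B) = 1.3863 nats
H(C) = 0.7937 nats

The uniform distribution (where all probabilities equal 1/4) achieves the maximum entropy of log_e(4) = 1.3863 nats.

Distribution B has the highest entropy.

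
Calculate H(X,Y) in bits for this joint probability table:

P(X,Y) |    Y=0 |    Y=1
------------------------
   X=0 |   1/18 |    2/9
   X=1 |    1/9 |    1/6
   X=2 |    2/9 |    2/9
2.4613 bits

Joint entropy is H(X,Y) = -Σ_{x,y} p(x,y) log p(x,y).

Summing over all non-zero entries:
H(X,Y) = -[1/18·log_2(1/18) + 2/9·log_2(2/9) + 1/9·log_2(1/9) + 1/6·log_2(1/6) + 2/9·log_2(2/9) + 2/9·log_2(2/9)]
H(X,Y) = 2.4613 bits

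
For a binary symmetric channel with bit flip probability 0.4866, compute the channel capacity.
0.0005 bits

For a binary symmetric channel (BSC) with error probability p:
Capacity C = 1 - H(p) bits per symbol

where H(p) = -p log₂(p) - (1-p) log₂(1-p) is the binary entropy function.

H(0.4866) = 0.9995 bits
C = 1 - 0.9995 = 0.0005 bits per symbol

This means we can reliably transmit up to 0.0005 bits of information per channel use.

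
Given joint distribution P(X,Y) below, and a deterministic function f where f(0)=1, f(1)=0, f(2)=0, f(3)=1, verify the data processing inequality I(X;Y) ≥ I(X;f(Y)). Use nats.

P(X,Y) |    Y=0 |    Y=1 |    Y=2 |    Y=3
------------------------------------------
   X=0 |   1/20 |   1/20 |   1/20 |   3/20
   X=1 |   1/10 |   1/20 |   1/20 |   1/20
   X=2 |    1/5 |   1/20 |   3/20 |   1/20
I(X;Y) = 0.0927, I(X;f(Y)) = 0.0047, inequality holds: 0.0927 ≥ 0.0047

Data Processing Inequality: For any Markov chain X → Y → Z, we have I(X;Y) ≥ I(X;Z).

Here Z = f(Y) is a deterministic function of Y, forming X → Y → Z.

Original I(X;Y) = 0.0927 nats

After applying f:
P(X,Z) where Z=f(Y):
- P(X,Z=0) = P(X,Y=1) + P(X,Y=2)
- P(X,Z=1) = P(X,Y=0) + P(X,Y=3)

I(X;Z) = I(X;f(Y)) = 0.0047 nats

Verification: 0.0927 ≥ 0.0047 ✓

Information cannot be created by processing; the function f can only lose information about X.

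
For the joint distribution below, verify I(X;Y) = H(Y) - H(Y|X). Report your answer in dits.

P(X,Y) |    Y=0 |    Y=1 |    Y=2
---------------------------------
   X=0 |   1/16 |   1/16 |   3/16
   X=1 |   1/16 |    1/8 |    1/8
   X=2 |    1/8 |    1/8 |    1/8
I(X;Y) = 0.0144 dits

Mutual information has multiple equivalent forms:
- I(X;Y) = H(X) - H(X|Y)
- I(X;Y) = H(Y) - H(Y|X)
- I(X;Y) = H(X) + H(Y) - H(X,Y)

Computing all quantities:
H(X) = 0.4755, H(Y) = 0.4654, H(X,Y) = 0.9265
H(X|Y) = 0.4611, H(Y|X) = 0.4511

Verification:
H(X) - H(X|Y) = 0.4755 - 0.4611 = 0.0144
H(Y) - H(Y|X) = 0.4654 - 0.4511 = 0.0144
H(X) + H(Y) - H(X,Y) = 0.4755 + 0.4654 - 0.9265 = 0.0144

All forms give I(X;Y) = 0.0144 dits. ✓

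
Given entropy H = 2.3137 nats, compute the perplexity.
10.1118

Perplexity is e^H (or exp(H) for natural log).

H = 2.3137 nats
Perplexity = e^2.3137 = 10.1118

Interpretation: The model's uncertainty is equivalent to choosing uniformly among 10.1 options.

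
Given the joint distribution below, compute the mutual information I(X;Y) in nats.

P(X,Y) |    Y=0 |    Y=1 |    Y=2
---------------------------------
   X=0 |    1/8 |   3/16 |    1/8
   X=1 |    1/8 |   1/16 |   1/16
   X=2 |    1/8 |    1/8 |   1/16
0.0205 nats

Mutual information: I(X;Y) = H(X) + H(Y) - H(X,Y)

Marginals:
P(X) = (7/16, 1/4, 5/16), H(X) = 1.0717 nats
P(Y) = (3/8, 3/8, 1/4), H(Y) = 1.0822 nats

Joint entropy: H(X,Y) = 2.1334 nats

I(X;Y) = 1.0717 + 1.0822 - 2.1334 = 0.0205 nats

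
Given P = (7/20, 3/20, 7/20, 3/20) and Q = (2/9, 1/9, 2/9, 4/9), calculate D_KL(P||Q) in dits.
0.0869 dits

KL divergence: D_KL(P||Q) = Σ p(x) log(p(x)/q(x))

Computing term by term:
  x=0: 7/20 × log_10[(7/20)/(2/9)] = 7/20 × 0.1973 = 0.0690
  x=1: 3/20 × log_10[(3/20)/(1/9)] = 3/20 × 0.1303 = 0.0196
  x=2: 7/20 × log_10[(7/20)/(2/9)] = 7/20 × 0.1973 = 0.0690
  x=3: 3/20 × log_10[(3/20)/(4/9)] = 3/20 × -0.4717 = -0.0708

D_KL(P||Q) = 0.0869 dits

Note: KL divergence is always non-negative and equals 0 iff P = Q.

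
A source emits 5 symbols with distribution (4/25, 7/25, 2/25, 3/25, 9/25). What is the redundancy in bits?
0.1955 bits

Redundancy measures how far a source is from maximum entropy:
R = H_max - H(X)

Maximum entropy for 5 symbols: H_max = log_2(5) = 2.3219 bits
Actual entropy: H(X) = 2.1264 bits
Redundancy: R = 2.3219 - 2.1264 = 0.1955 bits

This redundancy represents potential for compression: the source could be compressed by 0.1955 bits per symbol.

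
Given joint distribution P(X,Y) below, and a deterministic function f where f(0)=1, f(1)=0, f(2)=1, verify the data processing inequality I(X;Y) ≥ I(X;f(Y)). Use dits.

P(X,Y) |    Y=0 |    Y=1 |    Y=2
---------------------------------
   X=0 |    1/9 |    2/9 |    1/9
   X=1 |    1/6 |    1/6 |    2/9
I(X;Y) = 0.0097, I(X;f(Y)) = 0.0090, inequality holds: 0.0097 ≥ 0.0090

Data Processing Inequality: For any Markov chain X → Y → Z, we have I(X;Y) ≥ I(X;Z).

Here Z = f(Y) is a deterministic function of Y, forming X → Y → Z.

Original I(X;Y) = 0.0097 dits

After applying f:
P(X,Z) where Z=f(Y):
- P(X,Z=0) = P(X,Y=1)
- P(X,Z=1) = P(X,Y=0) + P(X,Y=2)

I(X;Z) = I(X;f(Y)) = 0.0090 dits

Verification: 0.0097 ≥ 0.0090 ✓

Information cannot be created by processing; the function f can only lose information about X.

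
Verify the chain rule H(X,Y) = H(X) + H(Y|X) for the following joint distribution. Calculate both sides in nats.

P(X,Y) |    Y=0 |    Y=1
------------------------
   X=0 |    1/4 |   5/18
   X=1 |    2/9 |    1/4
H(X,Y) = 1.3832, H(X) = 0.6916, H(Y|X) = 0.6916 (all in nats)

Chain rule: H(X,Y) = H(X) + H(Y|X)

Left side — joint entropy directly:
H(X,Y) = -Σ p(x,y) log p(x,y) = 1.3832 nats

Right side — compute H(Y|X) from the conditional distributions:
P(X) = (19/36, 17/36), so H(X) = 0.6916 nats
H(Y|X) = Σ_x P(X=x) · H(Y|X=x):
  P(Y|X=0) = (9/19, 10/19), H(Y|X=0) = 0.6918, weight P(X=0) = 19/36
  P(Y|X=1) = (8/17, 9/17), H(Y|X=1) = 0.6914, weight P(X=1) = 17/36
H(Y|X) = 0.6916 nats

H(X) + H(Y|X) = 0.6916 + 0.6916 = 1.3832 nats

Both sides equal 1.3832 nats. ✓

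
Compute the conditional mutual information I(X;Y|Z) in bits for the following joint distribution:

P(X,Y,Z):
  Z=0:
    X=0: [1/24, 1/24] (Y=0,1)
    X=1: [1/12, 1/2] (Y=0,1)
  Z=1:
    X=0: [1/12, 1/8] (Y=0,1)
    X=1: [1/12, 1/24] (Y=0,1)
0.0519 bits

Conditional mutual information: I(X;Y|Z) = H(X|Z) + H(Y|Z) - H(X,Y|Z)

H(Z) = 0.9183
H(X,Z) = 1.5988 → H(X|Z) = 0.6805
H(Y,Z) = 1.7158 → H(Y|Z) = 0.7975
H(X,Y,Z) = 2.3444 → H(X,Y|Z) = 1.4261

I(X;Y|Z) = 0.6805 + 0.7975 - 1.4261 = 0.0519 bits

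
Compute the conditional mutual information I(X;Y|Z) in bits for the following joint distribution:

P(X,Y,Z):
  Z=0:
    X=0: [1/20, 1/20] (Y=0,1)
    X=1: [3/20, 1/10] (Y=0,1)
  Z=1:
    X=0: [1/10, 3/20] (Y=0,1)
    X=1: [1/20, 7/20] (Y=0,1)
0.0485 bits

Conditional mutual information: I(X;Y|Z) = H(X|Z) + H(Y|Z) - H(X,Y|Z)

H(Z) = 0.9341
H(X,Z) = 1.8610 → H(X|Z) = 0.9269
H(Y,Z) = 1.7855 → H(Y|Z) = 0.8514
H(X,Y,Z) = 2.6639 → H(X,Y|Z) = 1.7298

I(X;Y|Z) = 0.9269 + 0.8514 - 1.7298 = 0.0485 bits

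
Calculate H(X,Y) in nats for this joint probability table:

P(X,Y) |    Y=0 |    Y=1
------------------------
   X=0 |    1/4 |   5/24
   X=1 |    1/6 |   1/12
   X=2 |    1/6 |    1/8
1.7376 nats

Joint entropy is H(X,Y) = -Σ_{x,y} p(x,y) log p(x,y).

Summing over all non-zero entries:
H(X,Y) = -[1/4·log_e(1/4) + 5/24·log_e(5/24) + 1/6·log_e(1/6) + 1/12·log_e(1/12) + 1/6·log_e(1/6) + 1/8·log_e(1/8)]
H(X,Y) = 1.7376 nats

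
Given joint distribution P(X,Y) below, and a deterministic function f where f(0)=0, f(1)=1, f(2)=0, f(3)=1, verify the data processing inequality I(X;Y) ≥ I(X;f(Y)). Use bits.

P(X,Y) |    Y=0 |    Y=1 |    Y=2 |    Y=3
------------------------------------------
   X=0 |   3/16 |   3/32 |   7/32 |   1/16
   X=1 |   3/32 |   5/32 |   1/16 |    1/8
I(X;Y) = 0.1047, I(X;f(Y)) = 0.0978, inequality holds: 0.1047 ≥ 0.0978

Data Processing Inequality: For any Markov chain X → Y → Z, we have I(X;Y) ≥ I(X;Z).

Here Z = f(Y) is a deterministic function of Y, forming X → Y → Z.

Original I(X;Y) = 0.1047 bits

After applying f:
P(X,Z) where Z=f(Y):
- P(X,Z=0) = P(X,Y=0) + P(X,Y=2)
- P(X,Z=1) = P(X,Y=1) + P(X,Y=3)

I(X;Z) = I(X;f(Y)) = 0.0978 bits

Verification: 0.1047 ≥ 0.0978 ✓

Information cannot be created by processing; the function f can only lose information about X.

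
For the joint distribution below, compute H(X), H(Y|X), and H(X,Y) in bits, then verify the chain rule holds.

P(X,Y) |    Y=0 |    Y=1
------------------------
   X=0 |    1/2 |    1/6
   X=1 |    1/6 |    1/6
H(X,Y) = 1.7925, H(X) = 0.9183, H(Y|X) = 0.8742 (all in bits)

Chain rule: H(X,Y) = H(X) + H(Y|X)

Left side — joint entropy directly:
H(X,Y) = -Σ p(x,y) log p(x,y) = 1.7925 bits

Right side — compute H(Y|X) from the conditional distributions:
P(X) = (2/3, 1/3), so H(X) = 0.9183 bits
H(Y|X) = Σ_x P(X=x) · H(Y|X=x):
  P(Y|X=0) = (3/4, 1/4), H(Y|X=0) = 0.8113, weight P(X=0) = 2/3
  P(Y|X=1) = (1/2, 1/2), H(Y|X=1) = 1.0000, weight P(X=1) = 1/3
H(Y|X) = 0.8742 bits

H(X) + H(Y|X) = 0.9183 + 0.8742 = 1.7925 bits

Both sides equal 1.7925 bits. ✓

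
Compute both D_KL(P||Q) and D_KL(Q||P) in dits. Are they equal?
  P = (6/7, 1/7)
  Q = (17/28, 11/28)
D_KL(P||Q) = 0.0656, D_KL(Q||P) = 0.0817

KL divergence is not symmetric: D_KL(P||Q) ≠ D_KL(Q||P) in general.

D_KL(P||Q) = 0.0656 dits
D_KL(Q||P) = 0.0817 dits

No, they are not equal!

This asymmetry is why KL divergence is not a true distance metric.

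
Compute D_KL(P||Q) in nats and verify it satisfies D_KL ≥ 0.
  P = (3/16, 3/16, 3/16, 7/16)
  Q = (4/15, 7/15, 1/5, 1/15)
0.5740 nats

KL divergence satisfies the Gibbs inequality: D_KL(P||Q) ≥ 0 for all distributions P, Q.

D_KL(P||Q) = Σ p(x) log(p(x)/q(x))
Term by term:
  x=0: 3/16 × log_e[(3/16)/(4/15)] = -0.0660
  x=1: 3/16 × log_e[(3/16)/(7/15)] = -0.1710
  x=2: 3/16 × log_e[(3/16)/(1/5)] = -0.0121
  x=3: 7/16 × log_e[(7/16)/(1/15)] = 0.8231
D_KL(P||Q) = 0.5740 nats

D_KL(P||Q) = 0.5740 ≥ 0 ✓

This non-negativity is a fundamental property: relative entropy cannot be negative because it measures how different Q is from P.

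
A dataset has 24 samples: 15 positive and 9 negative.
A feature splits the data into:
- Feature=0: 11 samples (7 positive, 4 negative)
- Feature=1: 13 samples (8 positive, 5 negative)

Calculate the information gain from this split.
0.0003 bits

Information Gain = H(Y) - H(Y|Feature)

Before split:
P(positive) = 15/24 = 0.6250
H(Y) = 0.9544 bits

After split:
Feature=0: H = 0.9457 bits (weight = 11/24)
Feature=1: H = 0.9612 bits (weight = 13/24)
H(Y|Feature) = (11/24)×0.9457 + (13/24)×0.9612 = 0.9541 bits

Information Gain = 0.9544 - 0.9541 = 0.0003 bits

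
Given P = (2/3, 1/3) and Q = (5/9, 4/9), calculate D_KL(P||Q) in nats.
0.0257 nats

KL divergence: D_KL(P||Q) = Σ p(x) log(p(x)/q(x))

Computing term by term:
  x=0: 2/3 × log_e[(2/3)/(5/9)] = 2/3 × 0.1823 = 0.1215
  x=1: 1/3 × log_e[(1/3)/(4/9)] = 1/3 × -0.2877 = -0.0959

D_KL(P||Q) = 0.0257 nats

Note: KL divergence is always non-negative and equals 0 iff P = Q.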